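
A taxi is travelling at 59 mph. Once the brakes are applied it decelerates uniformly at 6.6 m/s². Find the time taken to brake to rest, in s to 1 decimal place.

59 mph × 0.44704 = 26.3754 m/s.
Braking time = v/a = 26.3754 / 6.600 = 3.996 s.

Braking time ≈ 4.0 s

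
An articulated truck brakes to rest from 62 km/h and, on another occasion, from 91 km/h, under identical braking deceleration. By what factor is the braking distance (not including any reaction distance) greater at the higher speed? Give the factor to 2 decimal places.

Factor ≈ 2.15

Braking distance d = v²/(2a), so with a fixed, d ∝ v².
Factor = (91/62)² = 1.4677² = 2.1541.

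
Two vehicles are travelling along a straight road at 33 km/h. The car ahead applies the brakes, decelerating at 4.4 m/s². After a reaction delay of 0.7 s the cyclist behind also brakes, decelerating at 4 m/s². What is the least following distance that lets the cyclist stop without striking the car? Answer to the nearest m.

33 km/h ÷ 3.6 = 9.1667 m/s.
Leader travels v²/(2a_L) = 84.028 / 8.800 = 9.549 m before stopping.
Follower covers v·t_r = 9.1667 × 0.7 = 6.417 m while reacting, then v²/(2a_F) = 84.028 / 8.000 = 10.504 m while braking, for a total of 6.417 + 10.504 = 16.921 m.
Since a_F ≤ a_L and the follower starts braking later, the follower is never slower than the leader, so the closest approach is when both have stopped.
Minimum gap = 16.921 − 9.549 = 7.372 m.

Minimum gap ≈ 7 m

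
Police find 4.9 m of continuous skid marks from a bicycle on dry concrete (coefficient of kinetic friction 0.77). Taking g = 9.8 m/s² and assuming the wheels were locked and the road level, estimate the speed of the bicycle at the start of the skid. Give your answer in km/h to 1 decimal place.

Deceleration a = μg = 0.77 × 9.8 = 7.546 m/s².
v = √(2a·d) = √(2 × 7.546 × 4.9) = √73.951 = 8.5995 m/s.
= 8.5995 × 3.6 = 30.958 km/h.

Initial speed ≈ 31.0 km/h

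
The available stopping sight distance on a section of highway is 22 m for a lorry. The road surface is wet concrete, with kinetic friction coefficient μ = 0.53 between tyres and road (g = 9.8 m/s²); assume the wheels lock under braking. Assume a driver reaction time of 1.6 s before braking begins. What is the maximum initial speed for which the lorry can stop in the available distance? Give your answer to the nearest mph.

Maximum speed ≈ 20 mph

a = μg = 0.53 × 9.8 = 5.194 m/s².
Stopping distance: v·t_r + v²/(2a) = 22 with t_r = 1.6 s and a = 5.194 m/s².
So v² + 16.621 v − 228.54 = 0.
Positive root: v = −a·t_r + √((a·t_r)² + 2a·d) = −8.310 + √(69.056 + 228.54) = 8.9410 m/s.
8.9410 m/s ÷ 0.44704 = 20.000 mph.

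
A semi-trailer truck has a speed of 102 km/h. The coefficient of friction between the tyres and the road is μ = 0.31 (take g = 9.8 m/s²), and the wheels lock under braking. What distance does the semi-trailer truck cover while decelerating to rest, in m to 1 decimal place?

102 km/h ÷ 3.6 = 28.3333 m/s.
a = μg = 0.31 × 9.8 = 3.038 m/s².
Braking distance = v²/(2a) = 28.3333² / (2 × 3.038) = 802.776 / 6.076 = 132.122 m.

Braking distance ≈ 132.1 m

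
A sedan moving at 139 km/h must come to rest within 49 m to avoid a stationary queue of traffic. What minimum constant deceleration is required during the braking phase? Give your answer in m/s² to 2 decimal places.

Required deceleration ≈ 15.21 m/s²

139 km/h ÷ 3.6 = 38.6111 m/s.
v² = 2a·d ⇒ a = v²/(2d) = 38.6111² / (2 × 49.000) = 1490.817 / 98.000 = 15.2124 m/s².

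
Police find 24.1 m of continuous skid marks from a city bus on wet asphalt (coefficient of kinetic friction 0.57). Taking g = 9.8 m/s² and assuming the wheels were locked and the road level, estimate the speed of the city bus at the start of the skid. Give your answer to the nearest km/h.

Deceleration a = μg = 0.57 × 9.8 = 5.586 m/s².
v = √(2a·d) = √(2 × 5.586 × 24.1) = √269.245 = 16.4087 m/s.
= 16.4087 × 3.6 = 59.071 km/h.

Initial speed ≈ 59 km/h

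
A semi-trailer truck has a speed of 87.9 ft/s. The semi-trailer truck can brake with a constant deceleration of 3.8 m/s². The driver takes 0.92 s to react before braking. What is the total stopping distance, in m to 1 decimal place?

Total stopping distance ≈ 119.1 m

87.9 ft/s × 0.3048 = 26.7919 m/s.
Reaction distance = v·t_r = 26.7919 × 0.92 = 24.649 m.
Braking distance = v²/(2a) = 26.7919² / (2 × 3.800) = 717.806 / 7.600 = 94.448 m.
Total = 24.649 + 94.448 = 119.097 m.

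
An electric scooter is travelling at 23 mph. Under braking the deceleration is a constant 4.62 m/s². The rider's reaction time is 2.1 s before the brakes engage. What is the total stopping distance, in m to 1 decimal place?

Total stopping distance ≈ 33.0 m

23 mph × 0.44704 = 10.2819 m/s.
Reaction distance = v·t_r = 10.2819 × 2.1 = 21.592 m.
Braking distance = v²/(2a) = 10.2819² / (2 × 4.620) = 105.717 / 9.240 = 11.441 m.
Total = 21.592 + 11.441 = 33.033 m.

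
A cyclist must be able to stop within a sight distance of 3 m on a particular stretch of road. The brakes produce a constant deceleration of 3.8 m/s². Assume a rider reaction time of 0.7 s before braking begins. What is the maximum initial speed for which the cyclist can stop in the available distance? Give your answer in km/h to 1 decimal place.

Maximum speed ≈ 10.1 km/h

Stopping distance: v·t_r + v²/(2a) = 3 with t_r = 0.7 s and a = 3.800 m/s².
So v² + 5.320 v − 22.80 = 0.
Positive root: v = −a·t_r + √((a·t_r)² + 2a·d) = −2.660 + √(7.076 + 22.80) = 2.8059 m/s.
2.8059 m/s × 3.6 = 10.101 km/h.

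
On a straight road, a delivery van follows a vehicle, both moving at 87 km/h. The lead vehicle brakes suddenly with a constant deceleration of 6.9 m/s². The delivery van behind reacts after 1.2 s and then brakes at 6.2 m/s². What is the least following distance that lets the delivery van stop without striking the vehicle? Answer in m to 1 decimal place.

87 km/h ÷ 3.6 = 24.1667 m/s.
Leader travels v²/(2a_L) = 584.029 / 13.800 = 42.321 m before stopping.
Follower covers v·t_r = 24.1667 × 1.2 = 29.000 m while reacting, then v²/(2a_F) = 584.029 / 12.400 = 47.099 m while braking, for a total of 29.000 + 47.099 = 76.099 m.
Since a_F ≤ a_L and the follower starts braking later, the follower is never slower than the leader, so the closest approach is when both have stopped.
Minimum gap = 76.099 − 42.321 = 33.778 m.

Minimum gap ≈ 33.8 m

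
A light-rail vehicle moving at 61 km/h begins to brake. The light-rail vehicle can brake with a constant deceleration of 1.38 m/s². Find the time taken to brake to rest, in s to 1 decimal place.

Braking time ≈ 12.3 s

61 km/h ÷ 3.6 = 16.9444 m/s.
Braking time = v/a = 16.9444 / 1.380 = 12.279 s.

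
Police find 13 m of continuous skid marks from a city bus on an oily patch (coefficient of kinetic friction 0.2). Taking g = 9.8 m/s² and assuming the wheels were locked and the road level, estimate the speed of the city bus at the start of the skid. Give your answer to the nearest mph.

Deceleration a = μg = 0.2 × 9.8 = 1.960 m/s².
v = √(2a·d) = √(2 × 1.960 × 13) = √50.960 = 7.1386 m/s.
= 7.1386 ÷ 0.44704 = 15.969 mph.

Initial speed ≈ 16 mph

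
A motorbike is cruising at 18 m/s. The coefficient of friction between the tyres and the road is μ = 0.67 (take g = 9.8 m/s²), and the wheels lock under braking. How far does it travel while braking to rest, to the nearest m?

a = μg = 0.67 × 9.8 = 6.566 m/s².
Braking distance = v²/(2a) = 18.0000² / (2 × 6.566) = 324.000 / 13.132 = 24.673 m.

Braking distance ≈ 25 m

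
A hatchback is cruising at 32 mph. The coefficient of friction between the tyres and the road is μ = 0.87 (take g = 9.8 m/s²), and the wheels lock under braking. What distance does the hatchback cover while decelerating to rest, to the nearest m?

Braking distance ≈ 12 m

32 mph × 0.44704 = 14.3053 m/s.
a = μg = 0.87 × 9.8 = 8.526 m/s².
Braking distance = v²/(2a) = 14.3053² / (2 × 8.526) = 204.642 / 17.052 = 12.001 m.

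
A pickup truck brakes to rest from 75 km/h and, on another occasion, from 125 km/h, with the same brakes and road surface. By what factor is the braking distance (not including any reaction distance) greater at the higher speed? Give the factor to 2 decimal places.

Factor ≈ 2.78

Braking distance d = v²/(2a), so with a fixed, d ∝ v².
Factor = (125/75)² = 1.6667² = 2.7779.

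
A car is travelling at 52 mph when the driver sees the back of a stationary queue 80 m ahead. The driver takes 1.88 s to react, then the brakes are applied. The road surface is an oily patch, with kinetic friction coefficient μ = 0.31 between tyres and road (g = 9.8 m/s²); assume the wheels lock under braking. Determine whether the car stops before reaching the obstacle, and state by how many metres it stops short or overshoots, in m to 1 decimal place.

No — it overshoots by 52.6 m

52 mph × 0.44704 = 23.2461 m/s.
a = μg = 0.31 × 9.8 = 3.038 m/s².
Reaction distance = 23.2461 × 1.88 = 43.703 m.
Braking distance = v²/(2a) = 540.381 / 6.076 = 88.937 m.
Total stopping distance = 43.703 + 88.937 = 132.640 m, vs 80 m available — it cannot stop in time and overshoots by 132.640 − 80 = 52.640 m.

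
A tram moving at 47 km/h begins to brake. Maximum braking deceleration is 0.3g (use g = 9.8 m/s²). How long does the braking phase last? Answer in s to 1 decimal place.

Braking time ≈ 4.4 s

47 km/h ÷ 3.6 = 13.0556 m/s.
a = 0.3 × 9.8 = 2.940 m/s².
Braking time = v/a = 13.0556 / 2.940 = 4.441 s.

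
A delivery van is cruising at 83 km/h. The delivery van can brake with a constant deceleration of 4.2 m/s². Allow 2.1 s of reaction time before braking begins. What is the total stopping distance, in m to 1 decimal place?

83 km/h ÷ 3.6 = 23.0556 m/s.
Reaction distance = v·t_r = 23.0556 × 2.1 = 48.417 m.
Braking distance = v²/(2a) = 23.0556² / (2 × 4.200) = 531.561 / 8.400 = 63.281 m.
Total = 48.417 + 63.281 = 111.698 m.

Total stopping distance ≈ 111.7 m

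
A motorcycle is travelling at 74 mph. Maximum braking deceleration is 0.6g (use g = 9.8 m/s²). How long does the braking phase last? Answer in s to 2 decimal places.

74 mph × 0.44704 = 33.0810 m/s.
a = 0.6 × 9.8 = 5.880 m/s².
Braking time = v/a = 33.0810 / 5.880 = 5.626 s.

Braking time ≈ 5.63 s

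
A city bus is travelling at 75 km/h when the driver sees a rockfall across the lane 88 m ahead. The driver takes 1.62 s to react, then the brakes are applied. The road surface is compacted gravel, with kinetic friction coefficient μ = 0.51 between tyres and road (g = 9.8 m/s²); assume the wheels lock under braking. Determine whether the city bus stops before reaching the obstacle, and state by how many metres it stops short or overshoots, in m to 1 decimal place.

75 km/h ÷ 3.6 = 20.8333 m/s.
a = μg = 0.51 × 9.8 = 4.998 m/s².
Reaction distance = 20.8333 × 1.62 = 33.750 m.
Braking distance = v²/(2a) = 434.026 / 9.996 = 43.420 m.
Total stopping distance = 33.750 + 43.420 = 77.170 m, vs 88 m available — it stops with 88 − 77.170 = 10.830 m to spare.

Yes — it stops 10.8 m short of the obstacle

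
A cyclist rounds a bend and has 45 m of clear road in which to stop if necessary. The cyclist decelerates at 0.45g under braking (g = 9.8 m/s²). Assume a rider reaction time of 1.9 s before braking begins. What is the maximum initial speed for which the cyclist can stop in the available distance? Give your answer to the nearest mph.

a = 0.45 × 9.8 = 4.410 m/s².
Stopping distance: v·t_r + v²/(2a) = 45 with t_r = 1.9 s and a = 4.410 m/s².
So v² + 16.758 v − 396.90 = 0.
Positive root: v = −a·t_r + √((a·t_r)² + 2a·d) = −8.379 + √(70.208 + 396.90) = 13.2337 m/s.
13.2337 m/s ÷ 0.44704 = 29.603 mph.

Maximum speed ≈ 30 mph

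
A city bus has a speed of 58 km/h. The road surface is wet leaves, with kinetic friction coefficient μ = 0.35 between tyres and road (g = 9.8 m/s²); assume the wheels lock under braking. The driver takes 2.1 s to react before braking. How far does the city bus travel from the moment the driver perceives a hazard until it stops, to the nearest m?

58 km/h ÷ 3.6 = 16.1111 m/s.
a = μg = 0.35 × 9.8 = 3.430 m/s².
Reaction distance = v·t_r = 16.1111 × 2.1 = 33.833 m.
Braking distance = v²/(2a) = 16.1111² / (2 × 3.430) = 259.568 / 6.860 = 37.838 m.
Total = 33.833 + 37.838 = 71.671 m.

Total stopping distance ≈ 72 m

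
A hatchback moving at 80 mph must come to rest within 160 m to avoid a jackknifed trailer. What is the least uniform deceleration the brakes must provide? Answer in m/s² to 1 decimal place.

80 mph × 0.44704 = 35.7632 m/s.
v² = 2a·d ⇒ a = v²/(2d) = 35.7632² / (2 × 160.000) = 1279.006 / 320.000 = 3.9969 m/s².

Required deceleration ≈ 4.0 m/s²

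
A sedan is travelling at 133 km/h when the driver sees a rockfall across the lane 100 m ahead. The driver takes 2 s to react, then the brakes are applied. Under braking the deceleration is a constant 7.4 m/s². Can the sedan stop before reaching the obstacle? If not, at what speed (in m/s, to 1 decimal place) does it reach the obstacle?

No — it strikes the obstacle at 31.3 m/s

133 km/h ÷ 3.6 = 36.9444 m/s.
Reaction distance = 36.9444 × 2 = 73.889 m.
Braking distance needed to stop: v²/(2a) = 1364.889 / 14.800 = 92.222 m, so total needed = 73.889 + 92.222 = 166.111 m > 100 m — it cannot stop.
Distance remaining when braking begins: 100 − 73.889 = 26.111 m.
v² = v₀² − 2a·d = 1364.889 − 2 × 7.400 × 26.111 = 978.446 m²/s².
v = √978.446 = 31.280 m/s.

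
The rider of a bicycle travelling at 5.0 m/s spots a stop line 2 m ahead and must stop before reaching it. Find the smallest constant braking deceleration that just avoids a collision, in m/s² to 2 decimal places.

Required deceleration ≈ 6.25 m/s²

v² = 2a·d ⇒ a = v²/(2d) = 5.0000² / (2 × 2.000) = 25.000 / 4.000 = 6.2500 m/s².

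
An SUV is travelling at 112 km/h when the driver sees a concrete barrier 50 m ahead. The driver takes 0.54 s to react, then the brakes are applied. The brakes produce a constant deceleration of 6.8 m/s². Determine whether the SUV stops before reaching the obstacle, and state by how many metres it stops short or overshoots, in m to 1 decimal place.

No — it overshoots by 38.0 m

112 km/h ÷ 3.6 = 31.1111 m/s.
Reaction distance = 31.1111 × 0.54 = 16.800 m.
Braking distance = v²/(2a) = 967.901 / 13.600 = 71.169 m.
Total stopping distance = 16.800 + 71.169 = 87.969 m, vs 50 m available — it cannot stop in time and overshoots by 87.969 − 50 = 37.969 m.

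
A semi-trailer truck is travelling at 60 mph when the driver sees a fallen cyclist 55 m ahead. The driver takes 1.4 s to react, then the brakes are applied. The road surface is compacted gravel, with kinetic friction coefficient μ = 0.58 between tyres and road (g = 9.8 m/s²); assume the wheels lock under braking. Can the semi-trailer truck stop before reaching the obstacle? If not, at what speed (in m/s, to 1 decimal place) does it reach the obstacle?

60 mph × 0.44704 = 26.8224 m/s.
a = μg = 0.58 × 9.8 = 5.684 m/s².
Reaction distance = 26.8224 × 1.4 = 37.551 m.
Braking distance needed to stop: v²/(2a) = 719.441 / 11.368 = 63.287 m, so total needed = 37.551 + 63.287 = 100.838 m > 55 m — it cannot stop.
Distance remaining when braking begins: 55 − 37.551 = 17.449 m.
v² = v₀² − 2a·d = 719.441 − 2 × 5.684 × 17.449 = 521.081 m²/s².
v = √521.081 = 22.827 m/s.

No — it strikes the obstacle at 22.8 m/s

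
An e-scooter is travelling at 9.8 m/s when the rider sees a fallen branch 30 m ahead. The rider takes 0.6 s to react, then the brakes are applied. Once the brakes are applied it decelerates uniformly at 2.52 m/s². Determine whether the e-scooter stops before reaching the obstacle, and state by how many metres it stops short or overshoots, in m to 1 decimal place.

Yes — it stops 5.1 m short of the obstacle

Reaction distance = 9.8000 × 0.6 = 5.880 m.
Braking distance = v²/(2a) = 96.040 / 5.040 = 19.056 m.
Total stopping distance = 5.880 + 19.056 = 24.936 m, vs 30 m available — it stops with 30 − 24.936 = 5.064 m to spare.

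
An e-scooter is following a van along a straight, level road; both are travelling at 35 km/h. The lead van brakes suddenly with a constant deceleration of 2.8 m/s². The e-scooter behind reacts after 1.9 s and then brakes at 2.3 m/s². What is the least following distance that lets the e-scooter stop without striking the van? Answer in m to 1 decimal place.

Minimum gap ≈ 22.1 m

35 km/h ÷ 3.6 = 9.7222 m/s.
Leader travels v²/(2a_L) = 94.521 / 5.600 = 16.879 m before stopping.
Follower covers v·t_r = 9.7222 × 1.9 = 18.472 m while reacting, then v²/(2a_F) = 94.521 / 4.600 = 20.548 m while braking, for a total of 18.472 + 20.548 = 39.020 m.
Since a_F ≤ a_L and the follower starts braking later, the follower is never slower than the leader, so the closest approach is when both have stopped.
Minimum gap = 39.020 − 16.879 = 22.141 m.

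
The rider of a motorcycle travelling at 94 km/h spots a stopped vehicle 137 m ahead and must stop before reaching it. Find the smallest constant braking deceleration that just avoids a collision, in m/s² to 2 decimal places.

94 km/h ÷ 3.6 = 26.1111 m/s.
v² = 2a·d ⇒ a = v²/(2d) = 26.1111² / (2 × 137.000) = 681.790 / 274.000 = 2.4883 m/s².

Required deceleration ≈ 2.49 m/s²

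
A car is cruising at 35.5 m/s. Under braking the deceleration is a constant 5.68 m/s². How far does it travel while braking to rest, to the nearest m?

Braking distance ≈ 111 m

Braking distance = v²/(2a) = 35.5000² / (2 × 5.680) = 1260.250 / 11.360 = 110.938 m.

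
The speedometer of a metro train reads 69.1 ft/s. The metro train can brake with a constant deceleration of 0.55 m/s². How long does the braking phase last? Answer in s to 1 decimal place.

Braking time ≈ 38.3 s

69.1 ft/s × 0.3048 = 21.0617 m/s.
Braking time = v/a = 21.0617 / 0.550 = 38.294 s.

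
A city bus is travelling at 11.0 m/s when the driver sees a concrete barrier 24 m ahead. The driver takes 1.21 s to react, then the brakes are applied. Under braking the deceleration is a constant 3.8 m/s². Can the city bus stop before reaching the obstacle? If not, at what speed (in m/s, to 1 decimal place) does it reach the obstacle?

Reaction distance = 11.0000 × 1.21 = 13.310 m.
Braking distance needed to stop: v²/(2a) = 121.000 / 7.600 = 15.921 m, so total needed = 13.310 + 15.921 = 29.231 m > 24 m — it cannot stop.
Distance remaining when braking begins: 24 − 13.310 = 10.690 m.
v² = v₀² − 2a·d = 121.000 − 2 × 3.800 × 10.690 = 39.756 m²/s².
v = √39.756 = 6.305 m/s.

No — it strikes the obstacle at 6.3 m/s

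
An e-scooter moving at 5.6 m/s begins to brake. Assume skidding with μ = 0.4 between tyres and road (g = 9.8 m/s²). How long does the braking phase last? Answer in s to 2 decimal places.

Braking time ≈ 1.43 s

a = μg = 0.4 × 9.8 = 3.920 m/s².
Braking time = v/a = 5.6000 / 3.920 = 1.429 s.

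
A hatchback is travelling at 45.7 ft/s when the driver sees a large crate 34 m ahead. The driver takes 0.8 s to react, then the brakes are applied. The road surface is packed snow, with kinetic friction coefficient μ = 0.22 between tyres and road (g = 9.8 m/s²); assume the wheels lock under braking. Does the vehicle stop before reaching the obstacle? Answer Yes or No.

No

45.7 ft/s × 0.3048 = 13.9294 m/s.
a = μg = 0.22 × 9.8 = 2.156 m/s².
Reaction distance = 13.9294 × 0.8 = 11.144 m.
Braking distance = v²/(2a) = 194.028 / 4.312 = 44.997 m.
Total stopping distance = 11.144 + 44.997 = 56.141 m, vs 34 m available — it cannot stop in time and overshoots by 56.141 − 34 = 22.141 m.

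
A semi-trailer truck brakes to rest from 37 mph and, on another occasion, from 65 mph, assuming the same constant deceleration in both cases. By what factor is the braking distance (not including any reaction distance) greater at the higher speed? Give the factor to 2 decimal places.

Factor ≈ 3.09

Braking distance d = v²/(2a), so with a fixed, d ∝ v².
Factor = (65/37)² = 1.7568² = 3.0863.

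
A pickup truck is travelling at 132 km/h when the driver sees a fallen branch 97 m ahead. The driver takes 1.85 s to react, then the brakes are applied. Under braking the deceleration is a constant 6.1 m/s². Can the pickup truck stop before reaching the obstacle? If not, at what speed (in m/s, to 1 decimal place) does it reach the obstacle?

No — it strikes the obstacle at 31.4 m/s

132 km/h ÷ 3.6 = 36.6667 m/s.
Reaction distance = 36.6667 × 1.85 = 67.833 m.
Braking distance needed to stop: v²/(2a) = 1344.447 / 12.200 = 110.201 m, so total needed = 67.833 + 110.201 = 178.034 m > 97 m — it cannot stop.
Distance remaining when braking begins: 97 − 67.833 = 29.167 m.
v² = v₀² − 2a·d = 1344.447 − 2 × 6.100 × 29.167 = 988.610 m²/s².
v = √988.610 = 31.442 m/s.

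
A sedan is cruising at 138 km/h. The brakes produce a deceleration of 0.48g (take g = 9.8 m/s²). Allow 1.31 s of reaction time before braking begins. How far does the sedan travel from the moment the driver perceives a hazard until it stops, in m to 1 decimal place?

Total stopping distance ≈ 206.4 m

138 km/h ÷ 3.6 = 38.3333 m/s.
a = 0.48 × 9.8 = 4.704 m/s².
Reaction distance = v·t_r = 38.3333 × 1.31 = 50.217 m.
Braking distance = v²/(2a) = 38.3333² / (2 × 4.704) = 1469.442 / 9.408 = 156.191 m.
Total = 50.217 + 156.191 = 206.408 m.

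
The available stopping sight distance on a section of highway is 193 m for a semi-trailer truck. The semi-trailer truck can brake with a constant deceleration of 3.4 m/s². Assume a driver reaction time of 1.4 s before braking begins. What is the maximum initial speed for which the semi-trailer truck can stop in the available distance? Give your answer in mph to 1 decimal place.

Maximum speed ≈ 71.1 mph

Stopping distance: v·t_r + v²/(2a) = 193 with t_r = 1.4 s and a = 3.400 m/s².
So v² + 9.520 v − 1312.40 = 0.
Positive root: v = −a·t_r + √((a·t_r)² + 2a·d) = −4.760 + √(22.658 + 1312.40) = 31.7784 m/s.
31.7784 m/s ÷ 0.44704 = 71.086 mph.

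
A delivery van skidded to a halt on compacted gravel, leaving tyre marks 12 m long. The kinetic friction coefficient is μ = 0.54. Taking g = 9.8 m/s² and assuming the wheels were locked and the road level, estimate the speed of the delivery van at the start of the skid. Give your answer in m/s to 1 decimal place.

Deceleration a = μg = 0.54 × 9.8 = 5.292 m/s².
v = √(2a·d) = √(2 × 5.292 × 12) = √127.008 = 11.2698 m/s.

Initial speed ≈ 11.3 m/s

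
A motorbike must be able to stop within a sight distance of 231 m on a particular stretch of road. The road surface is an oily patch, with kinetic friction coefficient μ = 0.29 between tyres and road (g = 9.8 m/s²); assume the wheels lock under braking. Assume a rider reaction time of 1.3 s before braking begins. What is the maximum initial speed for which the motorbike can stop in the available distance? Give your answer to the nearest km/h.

Maximum speed ≈ 118 km/h

a = μg = 0.29 × 9.8 = 2.842 m/s².
Stopping distance: v·t_r + v²/(2a) = 231 with t_r = 1.3 s and a = 2.842 m/s².
So v² + 7.389 v − 1313.00 = 0.
Positive root: v = −a·t_r + √((a·t_r)² + 2a·d) = −3.695 + √(13.653 + 1313.00) = 32.7282 m/s.
32.7282 m/s × 3.6 = 117.822 km/h.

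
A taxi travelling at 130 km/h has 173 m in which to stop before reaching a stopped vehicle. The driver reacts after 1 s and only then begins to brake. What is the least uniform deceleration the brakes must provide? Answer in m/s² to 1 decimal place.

130 km/h ÷ 3.6 = 36.1111 m/s.
Distance covered during reaction = 36.1111 × 1 = 36.111 m.
Distance available for braking: 173 − 36.111 = 136.889 m.
v² = 2a·d ⇒ a = v²/(2d) = 36.1111² / (2 × 136.889) = 1304.012 / 273.778 = 4.7630 m/s².

Required deceleration ≈ 4.8 m/s²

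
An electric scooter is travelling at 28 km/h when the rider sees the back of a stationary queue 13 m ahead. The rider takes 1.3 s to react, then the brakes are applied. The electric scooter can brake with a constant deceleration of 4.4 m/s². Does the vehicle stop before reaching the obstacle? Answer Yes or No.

No

28 km/h ÷ 3.6 = 7.7778 m/s.
Reaction distance = 7.7778 × 1.3 = 10.111 m.
Braking distance = v²/(2a) = 60.494 / 8.800 = 6.874 m.
Total stopping distance = 10.111 + 6.874 = 16.985 m, vs 13 m available — it cannot stop in time and overshoots by 16.985 − 13 = 3.985 m.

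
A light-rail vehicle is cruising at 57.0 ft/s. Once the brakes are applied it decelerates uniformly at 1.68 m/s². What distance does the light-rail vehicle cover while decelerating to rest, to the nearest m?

Braking distance ≈ 90 m

57 ft/s × 0.3048 = 17.3736 m/s.
Braking distance = v²/(2a) = 17.3736² / (2 × 1.680) = 301.842 / 3.360 = 89.834 m.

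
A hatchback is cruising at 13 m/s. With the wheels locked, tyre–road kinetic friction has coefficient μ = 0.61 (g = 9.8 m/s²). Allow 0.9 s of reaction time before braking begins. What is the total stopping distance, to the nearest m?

a = μg = 0.61 × 9.8 = 5.978 m/s².
Reaction distance = v·t_r = 13.0000 × 0.9 = 11.700 m.
Braking distance = v²/(2a) = 13.0000² / (2 × 5.978) = 169.000 / 11.956 = 14.135 m.
Total = 11.700 + 14.135 = 25.835 m.

Total stopping distance ≈ 26 m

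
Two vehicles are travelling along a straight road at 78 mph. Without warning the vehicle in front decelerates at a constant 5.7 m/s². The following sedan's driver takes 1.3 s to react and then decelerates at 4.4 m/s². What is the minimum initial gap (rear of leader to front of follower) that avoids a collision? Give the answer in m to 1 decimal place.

Minimum gap ≈ 76.8 m

78 mph × 0.44704 = 34.8691 m/s.
Leader travels v²/(2a_L) = 1215.854 / 11.400 = 106.654 m before stopping.
Follower covers v·t_r = 34.8691 × 1.3 = 45.330 m while reacting, then v²/(2a_F) = 1215.854 / 8.800 = 138.165 m while braking, for a total of 45.330 + 138.165 = 183.495 m.
Since a_F ≤ a_L and the follower starts braking later, the follower is never slower than the leader, so the closest approach is when both have stopped.
Minimum gap = 183.495 − 106.654 = 76.841 m.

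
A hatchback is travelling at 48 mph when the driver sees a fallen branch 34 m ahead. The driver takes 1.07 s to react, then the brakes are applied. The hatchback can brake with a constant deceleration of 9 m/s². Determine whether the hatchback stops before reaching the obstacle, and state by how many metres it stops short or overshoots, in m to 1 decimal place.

48 mph × 0.44704 = 21.4579 m/s.
Reaction distance = 21.4579 × 1.07 = 22.960 m.
Braking distance = v²/(2a) = 460.441 / 18.000 = 25.580 m.
Total stopping distance = 22.960 + 25.580 = 48.540 m, vs 34 m available — it cannot stop in time and overshoots by 48.540 − 34 = 14.540 m.

No — it overshoots by 14.5 m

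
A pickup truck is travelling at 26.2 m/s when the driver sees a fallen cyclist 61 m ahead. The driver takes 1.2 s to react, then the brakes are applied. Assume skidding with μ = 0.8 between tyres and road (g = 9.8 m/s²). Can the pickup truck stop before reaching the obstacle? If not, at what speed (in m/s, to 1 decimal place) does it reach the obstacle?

No — it strikes the obstacle at 14.9 m/s

a = μg = 0.8 × 9.8 = 7.840 m/s².
Reaction distance = 26.2000 × 1.2 = 31.440 m.
Braking distance needed to stop: v²/(2a) = 686.440 / 15.680 = 43.778 m, so total needed = 31.440 + 43.778 = 75.218 m > 61 m — it cannot stop.
Distance remaining when braking begins: 61 − 31.440 = 29.560 m.
v² = v₀² − 2a·d = 686.440 − 2 × 7.840 × 29.560 = 222.939 m²/s².
v = √222.939 = 14.931 m/s.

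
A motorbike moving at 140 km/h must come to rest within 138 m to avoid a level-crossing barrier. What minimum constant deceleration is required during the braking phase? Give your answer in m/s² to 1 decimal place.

Required deceleration ≈ 5.5 m/s²

140 km/h ÷ 3.6 = 38.8889 m/s.
v² = 2a·d ⇒ a = v²/(2d) = 38.8889² / (2 × 138.000) = 1512.347 / 276.000 = 5.4795 m/s².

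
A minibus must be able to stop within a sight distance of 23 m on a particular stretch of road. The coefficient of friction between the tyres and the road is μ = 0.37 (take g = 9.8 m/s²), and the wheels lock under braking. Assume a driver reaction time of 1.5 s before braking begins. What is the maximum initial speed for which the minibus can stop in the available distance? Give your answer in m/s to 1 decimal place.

Maximum speed ≈ 8.6 m/s

a = μg = 0.37 × 9.8 = 3.626 m/s².
Stopping distance: v·t_r + v²/(2a) = 23 with t_r = 1.5 s and a = 3.626 m/s².
So v² + 10.878 v − 166.80 = 0.
Positive root: v = −a·t_r + √((a·t_r)² + 2a·d) = −5.439 + √(29.583 + 166.80) = 8.5747 m/s.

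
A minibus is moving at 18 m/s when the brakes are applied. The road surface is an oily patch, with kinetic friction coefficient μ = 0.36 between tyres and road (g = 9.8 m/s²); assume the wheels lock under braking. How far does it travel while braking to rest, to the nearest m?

a = μg = 0.36 × 9.8 = 3.528 m/s².
Braking distance = v²/(2a) = 18.0000² / (2 × 3.528) = 324.000 / 7.056 = 45.918 m.

Braking distance ≈ 46 m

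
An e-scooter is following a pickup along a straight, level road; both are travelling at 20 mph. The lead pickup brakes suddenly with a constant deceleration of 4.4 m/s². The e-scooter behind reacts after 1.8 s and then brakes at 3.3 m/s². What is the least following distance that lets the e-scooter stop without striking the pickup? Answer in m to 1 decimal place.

20 mph × 0.44704 = 8.9408 m/s.
Leader travels v²/(2a_L) = 79.938 / 8.800 = 9.084 m before stopping.
Follower covers v·t_r = 8.9408 × 1.8 = 16.093 m while reacting, then v²/(2a_F) = 79.938 / 6.600 = 12.112 m while braking, for a total of 16.093 + 12.112 = 28.205 m.
Since a_F ≤ a_L and the follower starts braking later, the follower is never slower than the leader, so the closest approach is when both have stopped.
Minimum gap = 28.205 − 9.084 = 19.121 m.

Minimum gap ≈ 19.1 m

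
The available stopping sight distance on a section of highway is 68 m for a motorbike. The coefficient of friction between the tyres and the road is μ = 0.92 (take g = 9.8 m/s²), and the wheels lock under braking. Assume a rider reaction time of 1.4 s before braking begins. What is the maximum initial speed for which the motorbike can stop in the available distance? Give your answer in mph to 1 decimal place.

a = μg = 0.92 × 9.8 = 9.016 m/s².
Stopping distance: v·t_r + v²/(2a) = 68 with t_r = 1.4 s and a = 9.016 m/s².
So v² + 25.245 v − 1226.18 = 0.
Positive root: v = −a·t_r + √((a·t_r)² + 2a·d) = −12.622 + √(159.315 + 1226.18) = 24.6002 m/s.
24.6002 m/s ÷ 0.44704 = 55.029 mph.

Maximum speed ≈ 55.0 mph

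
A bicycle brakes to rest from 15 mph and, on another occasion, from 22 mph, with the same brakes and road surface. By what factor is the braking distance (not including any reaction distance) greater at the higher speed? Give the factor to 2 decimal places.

Factor ≈ 2.15

Braking distance d = v²/(2a), so with a fixed, d ∝ v².
Factor = (22/15)² = 1.4667² = 2.1512.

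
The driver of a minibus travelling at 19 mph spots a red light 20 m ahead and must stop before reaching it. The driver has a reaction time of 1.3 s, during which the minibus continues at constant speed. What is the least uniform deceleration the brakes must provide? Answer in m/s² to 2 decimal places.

19 mph × 0.44704 = 8.4938 m/s.
Distance covered during reaction = 8.4938 × 1.3 = 11.042 m.
Distance available for braking: 20 − 11.042 = 8.958 m.
v² = 2a·d ⇒ a = v²/(2d) = 8.4938² / (2 × 8.958) = 72.145 / 17.916 = 4.0268 m/s².

Required deceleration ≈ 4.03 m/s²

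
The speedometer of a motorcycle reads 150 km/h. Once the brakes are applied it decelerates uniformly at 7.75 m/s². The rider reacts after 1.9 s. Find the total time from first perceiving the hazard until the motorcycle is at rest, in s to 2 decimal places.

150 km/h ÷ 3.6 = 41.6667 m/s.
Braking time = v/a = 41.6667 / 7.750 = 5.376 s.
Total = 1.9 + 5.376 = 7.276 s.

Total time ≈ 7.28 s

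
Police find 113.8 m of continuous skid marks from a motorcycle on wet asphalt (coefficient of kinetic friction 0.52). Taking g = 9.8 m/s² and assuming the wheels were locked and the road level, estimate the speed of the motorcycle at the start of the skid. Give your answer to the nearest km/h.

Deceleration a = μg = 0.52 × 9.8 = 5.096 m/s².
v = √(2a·d) = √(2 × 5.096 × 113.8) = √1159.850 = 34.0566 m/s.
= 34.0566 × 3.6 = 122.604 km/h.

Initial speed ≈ 123 km/h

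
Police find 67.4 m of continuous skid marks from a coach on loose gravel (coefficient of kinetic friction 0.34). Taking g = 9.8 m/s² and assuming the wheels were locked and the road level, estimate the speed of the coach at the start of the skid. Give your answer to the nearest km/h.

Deceleration a = μg = 0.34 × 9.8 = 3.332 m/s².
v = √(2a·d) = √(2 × 3.332 × 67.4) = √449.154 = 21.1933 m/s.
= 21.1933 × 3.6 = 76.296 km/h.

Initial speed ≈ 76 km/h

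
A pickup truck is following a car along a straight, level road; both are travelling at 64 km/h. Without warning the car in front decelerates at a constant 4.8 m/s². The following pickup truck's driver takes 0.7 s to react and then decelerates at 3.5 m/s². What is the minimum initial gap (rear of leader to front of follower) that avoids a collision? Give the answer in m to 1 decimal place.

64 km/h ÷ 3.6 = 17.7778 m/s.
Leader travels v²/(2a_L) = 316.050 / 9.600 = 32.922 m before stopping.
Follower covers v·t_r = 17.7778 × 0.7 = 12.444 m while reacting, then v²/(2a_F) = 316.050 / 7.000 = 45.150 m while braking, for a total of 12.444 + 45.150 = 57.594 m.
Since a_F ≤ a_L and the follower starts braking later, the follower is never slower than the leader, so the closest approach is when both have stopped.
Minimum gap = 57.594 − 32.922 = 24.672 m.

Minimum gap ≈ 24.7 m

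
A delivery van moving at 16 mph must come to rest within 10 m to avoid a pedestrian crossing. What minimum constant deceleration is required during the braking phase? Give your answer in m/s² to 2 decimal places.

Required deceleration ≈ 2.56 m/s²

16 mph × 0.44704 = 7.1526 m/s.
v² = 2a·d ⇒ a = v²/(2d) = 7.1526² / (2 × 10.000) = 51.160 / 20.000 = 2.5580 m/s².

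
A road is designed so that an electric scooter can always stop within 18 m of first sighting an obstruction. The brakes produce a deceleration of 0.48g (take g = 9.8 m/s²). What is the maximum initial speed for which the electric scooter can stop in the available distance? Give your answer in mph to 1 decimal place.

a = 0.48 × 9.8 = 4.704 m/s².
v²/(2a) = d ⇒ v = √(2 × 4.704 × 18) = √169.34 = 13.0131 m/s.
13.0131 m/s ÷ 0.44704 = 29.109 mph.

Maximum speed ≈ 29.1 mph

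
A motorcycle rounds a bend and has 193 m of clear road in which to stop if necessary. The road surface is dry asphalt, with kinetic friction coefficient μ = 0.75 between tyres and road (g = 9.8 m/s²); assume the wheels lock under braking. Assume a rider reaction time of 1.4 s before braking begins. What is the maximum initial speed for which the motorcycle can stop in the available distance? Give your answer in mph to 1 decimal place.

Maximum speed ≈ 98.3 mph

a = μg = 0.75 × 9.8 = 7.350 m/s².
Stopping distance: v·t_r + v²/(2a) = 193 with t_r = 1.4 s and a = 7.350 m/s².
So v² + 20.580 v − 2837.10 = 0.
Positive root: v = −a·t_r + √((a·t_r)² + 2a·d) = −10.290 + √(105.884 + 2837.10) = 43.9593 m/s.
43.9593 m/s ÷ 0.44704 = 98.334 mph.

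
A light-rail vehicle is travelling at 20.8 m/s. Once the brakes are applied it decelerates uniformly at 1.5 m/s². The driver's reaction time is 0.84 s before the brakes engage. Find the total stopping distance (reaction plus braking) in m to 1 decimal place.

Reaction distance = v·t_r = 20.8000 × 0.84 = 17.472 m.
Braking distance = v²/(2a) = 20.8000² / (2 × 1.500) = 432.640 / 3.000 = 144.213 m.
Total = 17.472 + 144.213 = 161.685 m.

Total stopping distance ≈ 161.7 m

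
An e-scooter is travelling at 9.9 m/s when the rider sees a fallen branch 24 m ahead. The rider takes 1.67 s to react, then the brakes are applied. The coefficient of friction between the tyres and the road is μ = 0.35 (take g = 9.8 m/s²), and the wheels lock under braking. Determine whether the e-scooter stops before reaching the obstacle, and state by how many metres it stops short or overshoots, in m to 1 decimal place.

No — it overshoots by 6.8 m

a = μg = 0.35 × 9.8 = 3.430 m/s².
Reaction distance = 9.9000 × 1.67 = 16.533 m.
Braking distance = v²/(2a) = 98.010 / 6.860 = 14.287 m.
Total stopping distance = 16.533 + 14.287 = 30.820 m, vs 24 m available — it cannot stop in time and overshoots by 30.820 − 24 = 6.820 m.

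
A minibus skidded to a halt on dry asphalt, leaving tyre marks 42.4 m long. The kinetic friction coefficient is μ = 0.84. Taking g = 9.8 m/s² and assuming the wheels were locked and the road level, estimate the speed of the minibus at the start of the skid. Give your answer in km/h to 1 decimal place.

Deceleration a = μg = 0.84 × 9.8 = 8.232 m/s².
v = √(2a·d) = √(2 × 8.232 × 42.4) = √698.074 = 26.4211 m/s.
= 26.4211 × 3.6 = 95.116 km/h.

Initial speed ≈ 95.1 km/h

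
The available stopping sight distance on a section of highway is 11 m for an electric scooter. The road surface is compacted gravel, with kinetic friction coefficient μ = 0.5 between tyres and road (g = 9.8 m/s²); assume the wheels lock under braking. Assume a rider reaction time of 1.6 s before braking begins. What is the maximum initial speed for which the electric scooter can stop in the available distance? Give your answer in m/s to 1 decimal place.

a = μg = 0.5 × 9.8 = 4.900 m/s².
Stopping distance: v·t_r + v²/(2a) = 11 with t_r = 1.6 s and a = 4.900 m/s².
So v² + 15.680 v − 107.80 = 0.
Positive root: v = −a·t_r + √((a·t_r)² + 2a·d) = −7.840 + √(61.466 + 107.80) = 5.1702 m/s.

Maximum speed ≈ 5.2 m/s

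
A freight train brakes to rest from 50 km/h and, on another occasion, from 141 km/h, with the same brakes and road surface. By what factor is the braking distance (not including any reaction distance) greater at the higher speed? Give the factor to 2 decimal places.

Braking distance d = v²/(2a), so with a fixed, d ∝ v².
Factor = (141/50)² = 2.8200² = 7.9524.

Factor ≈ 7.95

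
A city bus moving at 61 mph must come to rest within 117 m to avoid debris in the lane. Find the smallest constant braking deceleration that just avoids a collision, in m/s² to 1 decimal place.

61 mph × 0.44704 = 27.2694 m/s.
v² = 2a·d ⇒ a = v²/(2d) = 27.2694² / (2 × 117.000) = 743.620 / 234.000 = 3.1779 m/s².

Required deceleration ≈ 3.2 m/s²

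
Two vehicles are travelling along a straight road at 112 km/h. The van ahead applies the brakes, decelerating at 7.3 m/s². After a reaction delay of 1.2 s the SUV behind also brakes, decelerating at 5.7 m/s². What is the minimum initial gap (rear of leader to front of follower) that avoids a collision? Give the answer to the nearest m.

112 km/h ÷ 3.6 = 31.1111 m/s.
Leader travels v²/(2a_L) = 967.901 / 14.600 = 66.295 m before stopping.
Follower covers v·t_r = 31.1111 × 1.2 = 37.333 m while reacting, then v²/(2a_F) = 967.901 / 11.400 = 84.904 m while braking, for a total of 37.333 + 84.904 = 122.237 m.
Since a_F ≤ a_L and the follower starts braking later, the follower is never slower than the leader, so the closest approach is when both have stopped.
Minimum gap = 122.237 − 66.295 = 55.942 m.

Minimum gap ≈ 56 m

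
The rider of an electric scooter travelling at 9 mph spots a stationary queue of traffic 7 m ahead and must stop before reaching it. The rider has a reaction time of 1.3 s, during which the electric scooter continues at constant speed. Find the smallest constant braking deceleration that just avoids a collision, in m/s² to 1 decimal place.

9 mph × 0.44704 = 4.0234 m/s.
Distance covered during reaction = 4.0234 × 1.3 = 5.230 m.
Distance available for braking: 7 − 5.230 = 1.770 m.
v² = 2a·d ⇒ a = v²/(2d) = 4.0234² / (2 × 1.770) = 16.188 / 3.540 = 4.5729 m/s².

Required deceleration ≈ 4.6 m/s²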